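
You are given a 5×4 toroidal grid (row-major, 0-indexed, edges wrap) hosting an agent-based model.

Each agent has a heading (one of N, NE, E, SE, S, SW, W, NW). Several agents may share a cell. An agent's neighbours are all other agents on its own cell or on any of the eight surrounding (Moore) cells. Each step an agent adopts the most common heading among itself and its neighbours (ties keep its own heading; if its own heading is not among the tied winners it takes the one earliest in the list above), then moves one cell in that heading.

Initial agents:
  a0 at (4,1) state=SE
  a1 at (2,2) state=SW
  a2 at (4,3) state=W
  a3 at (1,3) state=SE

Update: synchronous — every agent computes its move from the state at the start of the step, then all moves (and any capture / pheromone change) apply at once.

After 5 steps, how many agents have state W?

1

t=1: a0@(0,2):SE a1@(3,1):SW a2@(4,2):W a3@(2,0):SE
t=2: a0@(1,3):SE a1@(4,0):SW a2@(4,1):W a3@(3,1):SE
t=3: a0@(2,0):SE a1@(0,3):SW a2@(4,0):W a3@(4,2):SE
t=4: a0@(3,1):SE a1@(1,2):SW a2@(4,3):W a3@(0,3):SE
t=5: a0@(4,2):SE a1@(2,1):SW a2@(4,2):W a3@(1,0):SE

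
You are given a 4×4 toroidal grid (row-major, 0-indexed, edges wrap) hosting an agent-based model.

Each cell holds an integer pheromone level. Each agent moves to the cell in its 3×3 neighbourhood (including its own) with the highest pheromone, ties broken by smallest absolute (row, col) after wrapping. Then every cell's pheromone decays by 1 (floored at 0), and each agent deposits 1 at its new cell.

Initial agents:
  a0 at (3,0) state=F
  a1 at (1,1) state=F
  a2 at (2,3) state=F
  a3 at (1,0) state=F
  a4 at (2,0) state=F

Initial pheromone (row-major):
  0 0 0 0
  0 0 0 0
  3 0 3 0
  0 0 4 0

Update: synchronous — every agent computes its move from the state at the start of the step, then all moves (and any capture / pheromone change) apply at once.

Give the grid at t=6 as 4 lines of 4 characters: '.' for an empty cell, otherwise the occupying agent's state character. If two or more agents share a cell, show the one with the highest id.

t=1: a0@(2,0) a1@(2,0) a2@(3,2) a3@(2,0) a4@(2,0) | pheromone: 0 0 0 0 / 0 0 0 0 / 6 0 2 0 / 0 0 4 0
t=2: a0@(2,0) a1@(2,0) a2@(3,2) a3@(2,0) a4@(2,0) | pheromone: 0 0 0 0 / 0 0 0 0 / 9 0 1 0 / 0 0 4 0
t=3: a0@(2,0) a1@(2,0) a2@(3,2) a3@(2,0) a4@(2,0) | pheromone: 0 0 0 0 / 0 0 0 0 / 12 0 0 0 / 0 0 4 0
t=4: a0@(2,0) a1@(2,0) a2@(3,2) a3@(2,0) a4@(2,0) | pheromone: 0 0 0 0 / 0 0 0 0 / 15 0 0 0 / 0 0 4 0
t=5: a0@(2,0) a1@(2,0) a2@(3,2) a3@(2,0) a4@(2,0) | pheromone: 0 0 0 0 / 0 0 0 0 / 18 0 0 0 / 0 0 4 0
t=6: a0@(2,0) a1@(2,0) a2@(3,2) a3@(2,0) a4@(2,0) | pheromone: 0 0 0 0 / 0 0 0 0 / 21 0 0 0 / 0 0 4 0

....
....
F...
..F.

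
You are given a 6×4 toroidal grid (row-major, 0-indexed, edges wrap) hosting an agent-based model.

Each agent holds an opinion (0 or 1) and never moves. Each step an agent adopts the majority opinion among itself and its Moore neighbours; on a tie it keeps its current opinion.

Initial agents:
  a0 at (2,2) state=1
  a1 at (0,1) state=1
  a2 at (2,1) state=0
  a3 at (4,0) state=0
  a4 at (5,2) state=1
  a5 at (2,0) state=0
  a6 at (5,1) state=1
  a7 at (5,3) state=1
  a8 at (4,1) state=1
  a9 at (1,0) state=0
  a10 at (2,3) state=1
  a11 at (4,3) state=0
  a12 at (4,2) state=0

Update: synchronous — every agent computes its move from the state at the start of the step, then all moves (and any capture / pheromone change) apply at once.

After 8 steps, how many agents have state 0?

t=1: a0@(2,2):1 a1@(0,1):1 a2@(2,1):0 a3@(4,0):1 a4@(5,2):1 a5@(2,0):0 a6@(5,1):1 a7@(5,3):0 a8@(4,1):1 a9@(1,0):0 a10@(2,3):1 a11@(4,3):0 a12@(4,2):1
t=2: a0@(2,2):1 a1@(0,1):1 a2@(2,1):0 a3@(4,0):1 a4@(5,2):1 a5@(2,0):0 a6@(5,1):1 a7@(5,3):1 a8@(4,1):1 a9@(1,0):0 a10@(2,3):1 a11@(4,3):1 a12@(4,2):1
t=3: (unchanged — steady state)

3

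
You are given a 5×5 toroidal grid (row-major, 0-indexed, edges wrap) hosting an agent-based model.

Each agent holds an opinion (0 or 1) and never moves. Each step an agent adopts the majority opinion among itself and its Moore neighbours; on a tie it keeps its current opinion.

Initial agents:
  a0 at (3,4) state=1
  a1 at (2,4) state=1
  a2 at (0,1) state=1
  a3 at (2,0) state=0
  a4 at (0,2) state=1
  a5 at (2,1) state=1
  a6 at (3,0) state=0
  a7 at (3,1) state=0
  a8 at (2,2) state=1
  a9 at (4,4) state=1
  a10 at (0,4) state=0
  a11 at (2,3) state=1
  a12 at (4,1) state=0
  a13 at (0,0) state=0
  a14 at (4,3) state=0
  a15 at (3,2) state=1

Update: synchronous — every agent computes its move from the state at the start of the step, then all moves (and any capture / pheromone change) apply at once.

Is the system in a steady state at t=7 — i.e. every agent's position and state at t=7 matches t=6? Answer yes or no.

t=1: a0@(3,4):1 a1@(2,4):1 a2@(0,1):1 a3@(2,0):0 a4@(0,2):1 a5@(2,1):1 a6@(3,0):0 a7@(3,1):0 a8@(2,2):1 a9@(4,4):0 a10@(0,4):0 a11@(2,3):1 a12@(4,1):0 a13@(0,0):0 a14@(4,3):1 a15@(3,2):1
t=2: (unchanged — steady state)

yes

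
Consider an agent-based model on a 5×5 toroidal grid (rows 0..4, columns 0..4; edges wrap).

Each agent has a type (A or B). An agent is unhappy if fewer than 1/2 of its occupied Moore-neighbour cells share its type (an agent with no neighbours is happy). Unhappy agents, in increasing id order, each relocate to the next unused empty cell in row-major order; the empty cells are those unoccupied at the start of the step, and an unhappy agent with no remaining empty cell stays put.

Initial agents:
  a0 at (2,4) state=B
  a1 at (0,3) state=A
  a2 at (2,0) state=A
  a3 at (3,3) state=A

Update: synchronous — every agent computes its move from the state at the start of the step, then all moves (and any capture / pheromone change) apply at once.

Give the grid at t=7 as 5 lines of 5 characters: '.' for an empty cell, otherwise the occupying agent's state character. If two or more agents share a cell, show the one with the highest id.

t=1: a0@(0,0):B a1@(0,3):A a2@(0,1):A a3@(0,2):A
t=2: a0@(0,4):B a1@(0,3):A a2@(0,1):A a3@(0,2):A
t=3: a0@(0,0):B a1@(0,3):A a2@(0,1):A a3@(0,2):A
t=4: a0@(0,4):B a1@(0,3):A a2@(0,1):A a3@(0,2):A
t=5: a0@(0,0):B a1@(0,3):A a2@(0,1):A a3@(0,2):A
t=6: a0@(0,4):B a1@(0,3):A a2@(0,1):A a3@(0,2):A
t=7: a0@(0,0):B a1@(0,3):A a2@(0,1):A a3@(0,2):A

BAAA.
.....
.....
.....
.....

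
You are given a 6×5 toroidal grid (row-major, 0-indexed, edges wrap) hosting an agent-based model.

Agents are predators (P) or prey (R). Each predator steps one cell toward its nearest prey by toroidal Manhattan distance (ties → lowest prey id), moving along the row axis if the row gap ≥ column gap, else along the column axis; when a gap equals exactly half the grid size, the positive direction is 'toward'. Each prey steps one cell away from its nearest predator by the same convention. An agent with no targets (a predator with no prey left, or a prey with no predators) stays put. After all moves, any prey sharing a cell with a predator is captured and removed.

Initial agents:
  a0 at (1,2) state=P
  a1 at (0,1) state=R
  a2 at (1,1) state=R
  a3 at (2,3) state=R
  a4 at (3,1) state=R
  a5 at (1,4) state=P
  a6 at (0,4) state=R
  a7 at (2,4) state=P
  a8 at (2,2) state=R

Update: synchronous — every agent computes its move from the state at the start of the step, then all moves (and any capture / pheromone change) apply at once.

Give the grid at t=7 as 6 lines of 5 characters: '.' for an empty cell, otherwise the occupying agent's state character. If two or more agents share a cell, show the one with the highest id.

.....
P...R
.....
.....
.RR..
....R

t=1: a0@(1,1):P a1@(5,1):R a2@(1,0):R a3@(2,2):R a4@(4,1):R a5@(0,4):P a6@(5,4):R a7@(2,3):P a8@(3,2):R
t=2: a0@(1,0):P a1@(4,1):R a2@(1,4):R a3@(2,1):R a4@(3,1):R a5@(5,4):P a6@(4,4):R a7@(2,2):P a8@(4,2):R
t=3: a0@(1,4):P a1@(4,2):R a2@(1,3):R a3@(2,0):R a4@(4,1):R a5@(4,4):P a6@(3,4):R a7@(2,1):P a8@(5,2):R
t=4: a0@(1,3):P a1@(4,1):R a2@(1,2):R a3@(2,4):R a4@(4,2):R a5@(3,4):P a6@(2,4):R a7@(2,0):P a8@(5,1):R
t=5: a0@(1,2):P a1@(4,2):R a2@(1,1):R a3@(1,4):R a4@(4,1):R a5@(2,4):P a6@(1,4):R a7@(2,4):P a8@(4,1):R
t=6: a0@(1,1):P a1@(3,2):R a2@(1,0):R a3@(0,4):R a4@(3,1):R a5@(1,4):P a6@(0,4):R a7@(1,4):P a8@(3,1):R
t=7: a0@(1,0):P a1@(4,2):R a2@(1,4):R a3@(5,4):R a4@(4,1):R a5@(1,0):P a6@(5,4):R a7@(1,0):P a8@(4,1):R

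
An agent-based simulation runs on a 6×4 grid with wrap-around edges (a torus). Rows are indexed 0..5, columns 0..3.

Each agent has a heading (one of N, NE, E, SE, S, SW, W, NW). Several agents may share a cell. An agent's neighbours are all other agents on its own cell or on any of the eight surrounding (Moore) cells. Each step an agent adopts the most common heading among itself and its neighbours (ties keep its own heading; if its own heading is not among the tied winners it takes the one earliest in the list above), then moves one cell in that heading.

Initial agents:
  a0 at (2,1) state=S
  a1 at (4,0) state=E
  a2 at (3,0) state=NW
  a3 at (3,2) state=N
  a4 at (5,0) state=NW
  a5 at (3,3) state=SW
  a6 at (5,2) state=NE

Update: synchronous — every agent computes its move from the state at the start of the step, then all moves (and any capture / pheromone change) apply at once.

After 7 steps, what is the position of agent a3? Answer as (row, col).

t=1: a0@(3,1):S a1@(3,3):NW a2@(2,3):NW a3@(2,2):N a4@(4,3):NW a5@(4,2):SW a6@(4,3):NE
t=2: a0@(4,1):S a1@(2,2):NW a2@(1,2):NW a3@(1,1):NW a4@(3,2):NW a5@(3,1):NW a6@(3,2):NW
t=3: a0@(3,0):NW a1@(1,1):NW a2@(0,1):NW a3@(0,0):NW a4@(2,1):NW a5@(2,0):NW a6@(2,1):NW
t=4: a0@(2,3):NW a1@(0,0):NW a2@(5,0):NW a3@(5,3):NW a4@(1,0):NW a5@(1,3):NW a6@(1,0):NW
t=5: a0@(1,2):NW a1@(5,3):NW a2@(4,3):NW a3@(4,2):NW a4@(0,3):NW a5@(0,2):NW a6@(0,3):NW
t=6: a0@(0,1):NW a1@(4,2):NW a2@(3,2):NW a3@(3,1):NW a4@(5,2):NW a5@(5,1):NW a6@(5,2):NW
t=7: a0@(5,0):NW a1@(3,1):NW a2@(2,1):NW a3@(2,0):NW a4@(4,1):NW a5@(4,0):NW a6@(4,1):NW

(2, 0)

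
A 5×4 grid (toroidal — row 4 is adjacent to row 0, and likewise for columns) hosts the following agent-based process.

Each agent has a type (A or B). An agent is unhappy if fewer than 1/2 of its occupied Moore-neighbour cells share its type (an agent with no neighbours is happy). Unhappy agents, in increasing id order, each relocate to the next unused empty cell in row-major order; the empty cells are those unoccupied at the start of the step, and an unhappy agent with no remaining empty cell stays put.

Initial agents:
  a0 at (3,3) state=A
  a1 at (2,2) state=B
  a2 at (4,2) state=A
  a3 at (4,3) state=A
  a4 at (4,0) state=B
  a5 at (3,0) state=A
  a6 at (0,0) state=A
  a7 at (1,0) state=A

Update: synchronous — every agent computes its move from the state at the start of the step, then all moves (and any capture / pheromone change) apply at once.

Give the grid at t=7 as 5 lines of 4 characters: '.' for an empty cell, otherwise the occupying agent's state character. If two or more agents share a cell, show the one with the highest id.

.BA.
BA..
....
A..A
..AA

t=1: a0@(3,3):A a1@(0,1):B a2@(4,2):A a3@(4,3):A a4@(0,2):B a5@(3,0):A a6@(0,0):A a7@(1,0):A
t=2: a0@(3,3):A a1@(0,3):B a2@(4,2):A a3@(4,3):A a4@(1,1):B a5@(3,0):A a6@(0,0):A a7@(1,0):A
t=3: a0@(3,3):A a1@(0,1):B a2@(4,2):A a3@(4,3):A a4@(0,2):B a5@(3,0):A a6@(0,0):A a7@(1,2):A
t=4: a0@(3,3):A a1@(0,3):B a2@(4,2):A a3@(4,3):A a4@(1,0):B a5@(3,0):A a6@(0,0):A a7@(1,1):A
t=5: a0@(3,3):A a1@(0,1):B a2@(4,2):A a3@(4,3):A a4@(0,2):B a5@(3,0):A a6@(0,0):A a7@(1,1):A
t=6: a0@(3,3):A a1@(0,3):B a2@(4,2):A a3@(4,3):A a4@(1,0):B a5@(3,0):A a6@(0,0):A a7@(1,2):A
t=7: a0@(3,3):A a1@(0,1):B a2@(4,2):A a3@(4,3):A a4@(1,0):B a5@(3,0):A a6@(0,2):A a7@(1,1):A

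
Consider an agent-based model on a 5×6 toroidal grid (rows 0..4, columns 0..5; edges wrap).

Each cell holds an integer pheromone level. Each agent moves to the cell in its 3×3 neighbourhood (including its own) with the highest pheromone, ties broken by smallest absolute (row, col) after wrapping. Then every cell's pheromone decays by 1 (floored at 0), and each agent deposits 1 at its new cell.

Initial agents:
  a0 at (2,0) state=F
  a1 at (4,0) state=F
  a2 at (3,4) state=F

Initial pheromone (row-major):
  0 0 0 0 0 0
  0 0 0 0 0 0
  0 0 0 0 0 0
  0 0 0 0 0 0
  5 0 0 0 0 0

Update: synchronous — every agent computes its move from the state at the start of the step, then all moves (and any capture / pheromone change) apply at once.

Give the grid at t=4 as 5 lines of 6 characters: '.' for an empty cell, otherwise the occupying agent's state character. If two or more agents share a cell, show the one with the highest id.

t=1: a0@(1,0) a1@(4,0) a2@(2,3) | pheromone: 0 0 0 0 0 0 / 1 0 0 0 0 0 / 0 0 0 1 0 0 / 0 0 0 0 0 0 / 5 0 0 0 0 0
t=2: (unchanged — steady state)

......
F.....
...F..
......
F.....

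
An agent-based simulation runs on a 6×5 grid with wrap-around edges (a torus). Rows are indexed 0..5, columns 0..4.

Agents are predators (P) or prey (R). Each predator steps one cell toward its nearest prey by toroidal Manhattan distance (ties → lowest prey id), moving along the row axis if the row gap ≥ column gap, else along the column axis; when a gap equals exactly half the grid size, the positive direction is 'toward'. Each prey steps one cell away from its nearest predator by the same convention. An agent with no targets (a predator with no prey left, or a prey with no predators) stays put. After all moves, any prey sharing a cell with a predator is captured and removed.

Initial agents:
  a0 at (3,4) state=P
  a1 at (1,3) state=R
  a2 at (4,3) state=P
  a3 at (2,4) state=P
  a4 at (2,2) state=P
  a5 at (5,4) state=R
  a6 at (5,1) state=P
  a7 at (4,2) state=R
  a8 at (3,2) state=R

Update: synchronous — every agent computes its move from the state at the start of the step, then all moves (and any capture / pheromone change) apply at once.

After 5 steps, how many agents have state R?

0

t=1: a0@(4,4):P a1@(0,3):R a2@(4,2):P a3@(1,4):P a4@(3,2):P a5@(0,4):R a6@(5,0):P a7@(4,1):R
t=2: a0@(5,4):P a1@(5,3):R a2@(4,1):P a3@(0,4):P a4@(4,2):P a6@(0,0):P a7@(4,0):R
t=3: a0@(5,3):P a2@(4,0):P a3@(5,4):P a4@(5,2):P a6@(5,0):P a7@(4,4):R
t=4: a0@(4,3):P a2@(4,4):P a3@(4,4):P a4@(5,3):P a6@(4,0):P
t=5: (unchanged — steady state)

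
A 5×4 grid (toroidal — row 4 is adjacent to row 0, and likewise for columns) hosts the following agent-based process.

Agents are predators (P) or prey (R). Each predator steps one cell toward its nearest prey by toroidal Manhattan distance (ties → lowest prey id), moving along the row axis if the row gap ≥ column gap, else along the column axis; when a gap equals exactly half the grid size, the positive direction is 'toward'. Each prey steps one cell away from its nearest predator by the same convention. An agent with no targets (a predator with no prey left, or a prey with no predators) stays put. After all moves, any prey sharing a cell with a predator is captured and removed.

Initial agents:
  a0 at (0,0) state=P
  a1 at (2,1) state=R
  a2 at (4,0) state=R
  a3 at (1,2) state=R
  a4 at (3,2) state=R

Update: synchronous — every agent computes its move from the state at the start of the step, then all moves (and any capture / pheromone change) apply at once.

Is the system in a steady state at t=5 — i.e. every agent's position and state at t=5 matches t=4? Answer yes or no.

t=1: a0@(4,0):P a1@(3,1):R a2@(3,0):R a3@(1,1):R a4@(2,2):R
t=2: a0@(3,0):P a1@(2,1):R a2@(2,0):R a3@(2,1):R a4@(1,2):R
t=3: a0@(2,0):P a1@(1,1):R a2@(1,0):R a3@(1,1):R a4@(0,2):R
t=4: a0@(1,0):P a1@(0,1):R a2@(0,0):R a3@(0,1):R a4@(4,2):R
t=5: a0@(0,0):P a1@(4,1):R a2@(4,0):R a3@(4,1):R a4@(3,2):R

no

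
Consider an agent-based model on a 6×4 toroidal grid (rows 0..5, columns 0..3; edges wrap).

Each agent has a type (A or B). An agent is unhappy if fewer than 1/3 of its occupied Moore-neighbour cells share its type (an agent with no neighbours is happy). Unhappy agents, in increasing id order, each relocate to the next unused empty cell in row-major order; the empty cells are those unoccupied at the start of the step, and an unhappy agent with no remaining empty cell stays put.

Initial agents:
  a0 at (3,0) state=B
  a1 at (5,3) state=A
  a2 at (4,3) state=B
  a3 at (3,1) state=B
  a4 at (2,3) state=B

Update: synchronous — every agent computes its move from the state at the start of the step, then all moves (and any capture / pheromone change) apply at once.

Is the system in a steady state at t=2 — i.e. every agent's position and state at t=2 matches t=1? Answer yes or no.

t=1: a0@(3,0):B a1@(0,0):A a2@(4,3):B a3@(3,1):B a4@(2,3):B
t=2: (unchanged — steady state)

yes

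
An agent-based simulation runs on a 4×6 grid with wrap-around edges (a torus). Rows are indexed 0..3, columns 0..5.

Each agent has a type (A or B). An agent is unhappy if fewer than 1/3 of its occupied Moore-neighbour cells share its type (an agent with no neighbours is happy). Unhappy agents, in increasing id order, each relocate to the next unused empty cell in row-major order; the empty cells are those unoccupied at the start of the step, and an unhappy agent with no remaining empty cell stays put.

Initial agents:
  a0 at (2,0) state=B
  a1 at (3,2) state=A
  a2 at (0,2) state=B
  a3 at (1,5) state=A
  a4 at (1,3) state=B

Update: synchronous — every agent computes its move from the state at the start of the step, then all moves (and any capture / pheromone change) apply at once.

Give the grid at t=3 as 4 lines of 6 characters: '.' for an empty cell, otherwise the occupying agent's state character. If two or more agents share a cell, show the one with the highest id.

t=1: a0@(0,0):B a1@(0,1):A a2@(0,2):B a3@(0,3):A a4@(1,3):B
t=2: a0@(0,4):B a1@(0,5):A a2@(0,2):B a3@(1,0):A a4@(1,3):B
t=3: (unchanged — steady state)

..B.BA
A..B..
......
......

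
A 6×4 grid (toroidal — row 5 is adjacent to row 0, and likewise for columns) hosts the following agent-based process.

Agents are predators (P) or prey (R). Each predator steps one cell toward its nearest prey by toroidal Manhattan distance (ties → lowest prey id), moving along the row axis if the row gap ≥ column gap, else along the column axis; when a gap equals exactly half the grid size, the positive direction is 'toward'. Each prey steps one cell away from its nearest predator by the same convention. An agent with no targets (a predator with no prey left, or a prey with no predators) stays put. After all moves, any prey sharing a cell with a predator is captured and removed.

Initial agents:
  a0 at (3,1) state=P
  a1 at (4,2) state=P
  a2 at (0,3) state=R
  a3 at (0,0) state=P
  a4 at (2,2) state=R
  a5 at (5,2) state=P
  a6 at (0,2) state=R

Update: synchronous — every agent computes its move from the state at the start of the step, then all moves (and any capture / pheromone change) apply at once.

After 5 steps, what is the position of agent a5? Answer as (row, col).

(1, 2)

t=1: a0@(2,1):P a1@(3,2):P a3@(0,3):P a4@(1,2):R a5@(0,2):P a6@(1,2):R
t=2: a0@(1,1):P a1@(2,2):P a3@(1,3):P a5@(1,2):P
t=3: (unchanged — steady state)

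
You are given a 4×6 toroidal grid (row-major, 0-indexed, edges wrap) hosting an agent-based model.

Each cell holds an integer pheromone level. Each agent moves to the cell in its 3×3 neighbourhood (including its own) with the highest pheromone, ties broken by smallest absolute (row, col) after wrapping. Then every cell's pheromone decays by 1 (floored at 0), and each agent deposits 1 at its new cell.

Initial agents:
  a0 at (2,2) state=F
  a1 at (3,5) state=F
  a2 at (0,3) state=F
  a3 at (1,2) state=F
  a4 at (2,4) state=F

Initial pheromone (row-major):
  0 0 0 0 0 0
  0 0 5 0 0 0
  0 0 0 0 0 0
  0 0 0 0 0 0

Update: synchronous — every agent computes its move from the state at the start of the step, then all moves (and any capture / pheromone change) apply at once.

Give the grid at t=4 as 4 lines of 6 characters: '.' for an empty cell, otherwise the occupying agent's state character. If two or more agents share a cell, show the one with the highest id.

F.....
..F...
......
......

t=1: a0@(1,2) a1@(0,0) a2@(1,2) a3@(1,2) a4@(1,3) | pheromone: 1 0 0 0 0 0 / 0 0 7 1 0 0 / 0 0 0 0 0 0 / 0 0 0 0 0 0
t=2: a0@(1,2) a1@(0,0) a2@(1,2) a3@(1,2) a4@(1,2) | pheromone: 1 0 0 0 0 0 / 0 0 10 0 0 0 / 0 0 0 0 0 0 / 0 0 0 0 0 0
t=3: a0@(1,2) a1@(0,0) a2@(1,2) a3@(1,2) a4@(1,2) | pheromone: 1 0 0 0 0 0 / 0 0 13 0 0 0 / 0 0 0 0 0 0 / 0 0 0 0 0 0
t=4: a0@(1,2) a1@(0,0) a2@(1,2) a3@(1,2) a4@(1,2) | pheromone: 1 0 0 0 0 0 / 0 0 16 0 0 0 / 0 0 0 0 0 0 / 0 0 0 0 0 0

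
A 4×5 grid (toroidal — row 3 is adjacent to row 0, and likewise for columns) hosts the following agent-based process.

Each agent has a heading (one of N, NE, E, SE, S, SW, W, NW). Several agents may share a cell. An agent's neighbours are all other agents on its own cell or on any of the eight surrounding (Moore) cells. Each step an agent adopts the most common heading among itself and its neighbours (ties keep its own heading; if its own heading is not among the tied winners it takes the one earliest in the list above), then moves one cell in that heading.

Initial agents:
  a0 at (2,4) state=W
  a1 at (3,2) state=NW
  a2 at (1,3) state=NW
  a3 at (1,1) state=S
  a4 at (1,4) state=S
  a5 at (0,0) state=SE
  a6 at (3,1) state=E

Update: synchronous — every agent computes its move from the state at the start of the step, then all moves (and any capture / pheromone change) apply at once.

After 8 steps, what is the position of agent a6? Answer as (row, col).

t=1: a0@(2,3):W a1@(2,1):NW a2@(0,2):NW a3@(2,1):S a4@(2,4):S a5@(1,0):S a6@(3,2):E
t=2: a0@(2,2):W a1@(3,1):S a2@(3,1):NW a3@(3,1):S a4@(3,4):S a5@(2,0):S a6@(2,1):NW
t=3: a0@(3,2):S a1@(0,1):S a2@(0,1):S a3@(0,1):S a4@(0,4):S a5@(3,0):S a6@(3,1):S
t=4: a0@(0,2):S a1@(1,1):S a2@(1,1):S a3@(1,1):S a4@(1,4):S a5@(0,0):S a6@(0,1):S
t=5: a0@(1,2):S a1@(2,1):S a2@(2,1):S a3@(2,1):S a4@(2,4):S a5@(1,0):S a6@(1,1):S
t=6: a0@(2,2):S a1@(3,1):S a2@(3,1):S a3@(3,1):S a4@(3,4):S a5@(2,0):S a6@(2,1):S
t=7: a0@(3,2):S a1@(0,1):S a2@(0,1):S a3@(0,1):S a4@(0,4):S a5@(3,0):S a6@(3,1):S
t=8: a0@(0,2):S a1@(1,1):S a2@(1,1):S a3@(1,1):S a4@(1,4):S a5@(0,0):S a6@(0,1):S

(0, 1)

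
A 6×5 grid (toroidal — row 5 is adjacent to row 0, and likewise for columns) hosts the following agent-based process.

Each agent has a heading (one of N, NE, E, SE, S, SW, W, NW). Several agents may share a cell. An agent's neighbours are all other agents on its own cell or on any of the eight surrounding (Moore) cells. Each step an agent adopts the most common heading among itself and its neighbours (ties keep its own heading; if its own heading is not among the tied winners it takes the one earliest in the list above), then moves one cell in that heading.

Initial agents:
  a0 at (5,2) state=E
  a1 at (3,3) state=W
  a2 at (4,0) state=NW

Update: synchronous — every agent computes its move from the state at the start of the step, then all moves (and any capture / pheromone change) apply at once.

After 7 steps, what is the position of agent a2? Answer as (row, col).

t=1: a0@(5,3):E a1@(3,2):W a2@(3,4):NW
t=2: a0@(5,4):E a1@(3,1):W a2@(2,3):NW
t=3: a0@(5,0):E a1@(3,0):W a2@(1,2):NW
t=4: a0@(5,1):E a1@(3,4):W a2@(0,1):NW
t=5: a0@(5,2):E a1@(3,3):W a2@(5,0):NW
t=6: a0@(5,3):E a1@(3,2):W a2@(4,4):NW
t=7: a0@(5,4):E a1@(3,1):W a2@(3,3):NW

(3, 3)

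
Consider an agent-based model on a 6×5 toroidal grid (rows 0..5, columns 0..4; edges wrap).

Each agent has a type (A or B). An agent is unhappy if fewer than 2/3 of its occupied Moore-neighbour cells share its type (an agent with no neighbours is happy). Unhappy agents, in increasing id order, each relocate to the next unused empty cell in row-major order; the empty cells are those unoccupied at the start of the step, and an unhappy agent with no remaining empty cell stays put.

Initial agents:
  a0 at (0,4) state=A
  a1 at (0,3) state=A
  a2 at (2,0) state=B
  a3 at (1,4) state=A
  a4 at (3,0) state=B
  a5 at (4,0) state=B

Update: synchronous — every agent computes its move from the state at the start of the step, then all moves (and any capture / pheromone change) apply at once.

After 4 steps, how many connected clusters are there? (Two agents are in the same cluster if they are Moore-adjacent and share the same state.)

t=1: a0@(0,4):A a1@(0,3):A a2@(0,0):B a3@(1,4):A a4@(3,0):B a5@(4,0):B
t=2: a0@(0,4):A a1@(0,3):A a2@(0,1):B a3@(1,4):A a4@(3,0):B a5@(4,0):B
t=3: (unchanged — steady state)

3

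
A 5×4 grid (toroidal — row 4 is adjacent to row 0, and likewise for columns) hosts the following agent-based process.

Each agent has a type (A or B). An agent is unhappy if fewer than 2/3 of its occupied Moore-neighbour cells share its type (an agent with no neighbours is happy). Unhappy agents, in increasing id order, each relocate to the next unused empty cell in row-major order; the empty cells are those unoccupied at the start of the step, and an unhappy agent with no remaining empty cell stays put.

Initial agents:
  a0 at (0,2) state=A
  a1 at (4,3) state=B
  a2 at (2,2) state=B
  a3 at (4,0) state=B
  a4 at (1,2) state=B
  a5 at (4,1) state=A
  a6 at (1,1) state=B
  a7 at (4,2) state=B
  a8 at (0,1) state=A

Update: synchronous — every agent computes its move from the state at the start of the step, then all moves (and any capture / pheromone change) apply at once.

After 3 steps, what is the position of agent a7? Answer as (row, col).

(2, 1)

t=1: a0@(0,0):A a1@(4,3):B a2@(2,2):B a3@(0,3):B a4@(1,0):B a5@(1,3):A a6@(2,0):B a7@(2,1):B a8@(2,3):A
t=2: a0@(0,1):A a1@(0,2):B a2@(1,1):B a3@(1,2):B a4@(3,0):B a5@(3,1):A a6@(3,2):B a7@(2,1):B a8@(3,3):A
t=3: a0@(0,0):A a1@(0,2):B a2@(1,1):B a3@(1,2):B a4@(0,3):B a5@(1,0):A a6@(1,3):B a7@(2,1):B a8@(2,0):A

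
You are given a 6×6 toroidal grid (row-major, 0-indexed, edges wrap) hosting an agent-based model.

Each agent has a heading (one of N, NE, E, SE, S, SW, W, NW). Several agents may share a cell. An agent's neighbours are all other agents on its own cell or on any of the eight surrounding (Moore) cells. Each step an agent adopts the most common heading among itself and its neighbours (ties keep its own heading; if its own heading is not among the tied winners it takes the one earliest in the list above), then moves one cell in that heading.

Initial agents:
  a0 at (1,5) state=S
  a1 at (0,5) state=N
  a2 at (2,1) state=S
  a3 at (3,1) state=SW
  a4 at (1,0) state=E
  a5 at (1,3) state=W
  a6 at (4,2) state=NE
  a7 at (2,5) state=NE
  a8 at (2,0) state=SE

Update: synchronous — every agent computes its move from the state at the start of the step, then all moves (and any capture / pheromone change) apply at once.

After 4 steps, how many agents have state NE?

t=1: a0@(2,5):S a1@(5,5):N a2@(3,1):S a3@(4,0):SW a4@(2,0):S a5@(1,2):W a6@(3,3):NE a7@(1,0):NE a8@(3,0):S
t=2: a0@(3,5):S a1@(4,5):N a2@(4,1):S a3@(5,0):S a4@(3,0):S a5@(1,1):W a6@(2,4):NE a7@(2,0):S a8@(4,0):S
t=3: a0@(4,5):S a1@(5,5):S a2@(5,1):S a3@(0,0):S a4@(4,0):S a5@(1,0):W a6@(1,5):NE a7@(3,0):S a8@(5,0):S
t=4: a0@(5,5):S a1@(0,5):S a2@(0,1):S a3@(1,0):S a4@(5,0):S a5@(1,5):W a6@(0,0):NE a7@(4,0):S a8@(0,0):S

1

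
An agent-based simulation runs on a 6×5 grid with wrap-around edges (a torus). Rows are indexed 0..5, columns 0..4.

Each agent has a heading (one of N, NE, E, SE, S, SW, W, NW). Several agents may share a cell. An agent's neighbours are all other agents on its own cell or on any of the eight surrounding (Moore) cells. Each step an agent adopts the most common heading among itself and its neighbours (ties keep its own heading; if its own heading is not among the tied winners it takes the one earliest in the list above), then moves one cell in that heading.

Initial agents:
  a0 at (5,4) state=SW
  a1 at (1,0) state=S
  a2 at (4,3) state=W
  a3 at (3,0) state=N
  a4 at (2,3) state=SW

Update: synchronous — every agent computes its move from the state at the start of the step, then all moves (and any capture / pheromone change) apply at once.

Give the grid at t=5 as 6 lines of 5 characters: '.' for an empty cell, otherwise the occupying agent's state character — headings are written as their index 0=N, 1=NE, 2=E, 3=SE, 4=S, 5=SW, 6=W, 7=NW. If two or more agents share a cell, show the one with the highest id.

4....
...5.
.....
.....
0..65
.....

t=1: a0@(0,3):SW a1@(2,0):S a2@(4,2):W a3@(2,0):N a4@(3,2):SW
t=2: a0@(1,2):SW a1@(3,0):S a2@(4,1):W a3@(1,0):N a4@(4,1):SW
t=3: a0@(2,1):SW a1@(4,0):S a2@(4,0):W a3@(0,0):N a4@(5,0):SW
t=4: a0@(3,0):SW a1@(5,0):S a2@(4,4):W a3@(5,0):N a4@(0,4):SW
t=5: a0@(4,4):SW a1@(0,0):S a2@(4,3):W a3@(4,0):N a4@(1,3):SW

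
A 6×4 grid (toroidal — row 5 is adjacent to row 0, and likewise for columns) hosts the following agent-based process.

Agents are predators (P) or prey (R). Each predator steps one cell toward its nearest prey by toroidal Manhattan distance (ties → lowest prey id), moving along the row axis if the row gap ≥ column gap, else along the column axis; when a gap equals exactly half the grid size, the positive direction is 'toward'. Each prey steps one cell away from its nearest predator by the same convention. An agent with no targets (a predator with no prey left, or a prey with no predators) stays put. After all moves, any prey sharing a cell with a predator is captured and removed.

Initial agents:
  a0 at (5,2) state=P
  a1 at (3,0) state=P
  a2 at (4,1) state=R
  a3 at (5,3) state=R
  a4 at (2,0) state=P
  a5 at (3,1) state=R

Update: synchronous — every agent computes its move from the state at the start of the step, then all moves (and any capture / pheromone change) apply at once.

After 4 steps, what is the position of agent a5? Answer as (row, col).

(3, 1)

t=1: a0@(5,3):P a1@(3,1):P a3@(5,0):R a4@(3,0):P a5@(3,2):R
t=2: a0@(5,0):P a1@(3,2):P a3@(5,1):R a4@(4,0):P a5@(3,3):R
t=3: a0@(5,1):P a1@(3,3):P a3@(5,2):R a4@(5,0):P a5@(3,0):R
t=4: a0@(5,2):P a1@(3,0):P a3@(5,3):R a4@(5,1):P a5@(3,1):R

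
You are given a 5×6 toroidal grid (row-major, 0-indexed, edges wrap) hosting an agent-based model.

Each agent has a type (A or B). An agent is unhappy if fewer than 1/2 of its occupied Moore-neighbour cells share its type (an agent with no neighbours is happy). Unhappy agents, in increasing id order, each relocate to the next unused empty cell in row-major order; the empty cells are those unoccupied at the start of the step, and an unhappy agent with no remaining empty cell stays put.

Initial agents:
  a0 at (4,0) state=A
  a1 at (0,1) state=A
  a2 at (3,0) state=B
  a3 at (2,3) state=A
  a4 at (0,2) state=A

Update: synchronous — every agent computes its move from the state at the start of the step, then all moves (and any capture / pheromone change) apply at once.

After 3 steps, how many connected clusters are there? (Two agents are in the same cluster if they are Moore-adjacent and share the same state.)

t=1: a0@(4,0):A a1@(0,1):A a2@(0,0):B a3@(2,3):A a4@(0,2):A
t=2: a0@(4,0):A a1@(0,1):A a2@(0,3):B a3@(2,3):A a4@(0,2):A
t=3: a0@(4,0):A a1@(0,1):A a2@(0,0):B a3@(2,3):A a4@(0,2):A

3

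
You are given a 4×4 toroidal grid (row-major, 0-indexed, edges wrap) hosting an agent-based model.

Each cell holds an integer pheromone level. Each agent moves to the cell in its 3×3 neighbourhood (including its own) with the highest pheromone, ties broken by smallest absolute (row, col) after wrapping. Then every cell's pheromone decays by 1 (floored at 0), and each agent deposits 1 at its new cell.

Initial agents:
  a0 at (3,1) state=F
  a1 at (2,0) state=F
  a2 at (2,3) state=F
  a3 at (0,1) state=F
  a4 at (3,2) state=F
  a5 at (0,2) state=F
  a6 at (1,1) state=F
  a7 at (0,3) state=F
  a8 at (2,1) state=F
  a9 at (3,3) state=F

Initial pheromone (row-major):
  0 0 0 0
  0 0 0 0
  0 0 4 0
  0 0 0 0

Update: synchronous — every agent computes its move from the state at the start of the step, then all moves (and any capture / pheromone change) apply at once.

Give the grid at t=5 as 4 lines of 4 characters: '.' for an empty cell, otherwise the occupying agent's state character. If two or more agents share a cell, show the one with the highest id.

t=1: a0@(2,2) a1@(1,0) a2@(2,2) a3@(0,0) a4@(2,2) a5@(0,1) a6@(2,2) a7@(0,0) a8@(2,2) a9@(2,2) | pheromone: 2 1 0 0 / 1 0 0 0 / 0 0 9 0 / 0 0 0 0
t=2: a0@(2,2) a1@(0,0) a2@(2,2) a3@(0,0) a4@(2,2) a5@(0,0) a6@(2,2) a7@(0,0) a8@(2,2) a9@(2,2) | pheromone: 5 0 0 0 / 0 0 0 0 / 0 0 14 0 / 0 0 0 0
t=3: a0@(2,2) a1@(0,0) a2@(2,2) a3@(0,0) a4@(2,2) a5@(0,0) a6@(2,2) a7@(0,0) a8@(2,2) a9@(2,2) | pheromone: 8 0 0 0 / 0 0 0 0 / 0 0 19 0 / 0 0 0 0
t=4: a0@(2,2) a1@(0,0) a2@(2,2) a3@(0,0) a4@(2,2) a5@(0,0) a6@(2,2) a7@(0,0) a8@(2,2) a9@(2,2) | pheromone: 11 0 0 0 / 0 0 0 0 / 0 0 24 0 / 0 0 0 0
t=5: a0@(2,2) a1@(0,0) a2@(2,2) a3@(0,0) a4@(2,2) a5@(0,0) a6@(2,2) a7@(0,0) a8@(2,2) a9@(2,2) | pheromone: 14 0 0 0 / 0 0 0 0 / 0 0 29 0 / 0 0 0 0

F...
....
..F.
....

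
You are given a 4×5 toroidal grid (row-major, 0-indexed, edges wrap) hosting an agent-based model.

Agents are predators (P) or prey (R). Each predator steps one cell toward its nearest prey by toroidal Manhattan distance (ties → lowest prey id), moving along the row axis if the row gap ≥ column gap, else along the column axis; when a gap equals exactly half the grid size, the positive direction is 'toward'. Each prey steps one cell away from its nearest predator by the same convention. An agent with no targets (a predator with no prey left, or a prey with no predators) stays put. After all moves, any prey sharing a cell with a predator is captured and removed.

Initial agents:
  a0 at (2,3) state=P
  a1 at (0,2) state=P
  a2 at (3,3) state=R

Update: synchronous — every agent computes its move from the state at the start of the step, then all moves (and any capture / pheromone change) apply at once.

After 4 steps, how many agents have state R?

1

t=1: a0@(3,3):P a1@(3,2):P a2@(0,3):R
t=2: a0@(0,3):P a1@(0,2):P a2@(1,3):R
t=3: a0@(1,3):P a1@(1,2):P a2@(2,3):R
t=4: a0@(2,3):P a1@(2,2):P a2@(3,3):R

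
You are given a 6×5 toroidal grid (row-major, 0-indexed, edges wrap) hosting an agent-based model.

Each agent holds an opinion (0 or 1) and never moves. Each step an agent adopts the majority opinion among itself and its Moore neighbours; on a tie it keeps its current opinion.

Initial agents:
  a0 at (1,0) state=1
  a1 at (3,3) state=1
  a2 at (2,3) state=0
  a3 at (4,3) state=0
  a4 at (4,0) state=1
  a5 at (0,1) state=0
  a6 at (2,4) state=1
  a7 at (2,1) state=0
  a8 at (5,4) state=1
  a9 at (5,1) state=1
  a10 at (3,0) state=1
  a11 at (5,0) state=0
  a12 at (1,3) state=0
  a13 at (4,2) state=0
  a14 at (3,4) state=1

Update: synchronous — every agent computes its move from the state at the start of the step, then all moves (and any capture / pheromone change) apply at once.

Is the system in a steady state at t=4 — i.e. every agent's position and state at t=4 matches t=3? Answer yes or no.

t=1: a0@(1,0):1 a1@(3,3):1 a2@(2,3):1 a3@(4,3):1 a4@(4,0):1 a5@(0,1):0 a6@(2,4):1 a7@(2,1):1 a8@(5,4):1 a9@(5,1):0 a10@(3,0):1 a11@(5,0):1 a12@(1,3):0 a13@(4,2):0 a14@(3,4):1
t=2: a0@(1,0):1 a1@(3,3):1 a2@(2,3):1 a3@(4,3):1 a4@(4,0):1 a5@(0,1):0 a6@(2,4):1 a7@(2,1):1 a8@(5,4):1 a9@(5,1):0 a10@(3,0):1 a11@(5,0):1 a12@(1,3):1 a13@(4,2):0 a14@(3,4):1
t=3: (unchanged — steady state)

yes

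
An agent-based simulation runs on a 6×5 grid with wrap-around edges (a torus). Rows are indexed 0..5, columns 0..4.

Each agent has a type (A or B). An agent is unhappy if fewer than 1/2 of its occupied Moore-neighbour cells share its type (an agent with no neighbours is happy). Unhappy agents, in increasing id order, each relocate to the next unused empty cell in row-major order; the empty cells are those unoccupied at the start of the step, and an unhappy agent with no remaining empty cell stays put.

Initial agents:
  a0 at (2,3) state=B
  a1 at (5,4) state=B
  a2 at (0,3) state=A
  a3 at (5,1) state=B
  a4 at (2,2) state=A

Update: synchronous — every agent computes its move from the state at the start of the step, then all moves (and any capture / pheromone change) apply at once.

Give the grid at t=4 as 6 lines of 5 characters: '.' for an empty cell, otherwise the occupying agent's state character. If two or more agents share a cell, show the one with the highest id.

t=1: a0@(0,0):B a1@(0,1):B a2@(0,2):A a3@(5,1):B a4@(0,4):A
t=2: a0@(0,0):B a1@(0,1):B a2@(0,3):A a3@(5,1):B a4@(1,0):A
t=3: a0@(0,0):B a1@(0,1):B a2@(0,3):A a3@(5,1):B a4@(0,2):A
t=4: a0@(0,0):B a1@(0,1):B a2@(0,3):A a3@(5,1):B a4@(0,4):A

BB.AA
.....
.....
.....
.....
.B...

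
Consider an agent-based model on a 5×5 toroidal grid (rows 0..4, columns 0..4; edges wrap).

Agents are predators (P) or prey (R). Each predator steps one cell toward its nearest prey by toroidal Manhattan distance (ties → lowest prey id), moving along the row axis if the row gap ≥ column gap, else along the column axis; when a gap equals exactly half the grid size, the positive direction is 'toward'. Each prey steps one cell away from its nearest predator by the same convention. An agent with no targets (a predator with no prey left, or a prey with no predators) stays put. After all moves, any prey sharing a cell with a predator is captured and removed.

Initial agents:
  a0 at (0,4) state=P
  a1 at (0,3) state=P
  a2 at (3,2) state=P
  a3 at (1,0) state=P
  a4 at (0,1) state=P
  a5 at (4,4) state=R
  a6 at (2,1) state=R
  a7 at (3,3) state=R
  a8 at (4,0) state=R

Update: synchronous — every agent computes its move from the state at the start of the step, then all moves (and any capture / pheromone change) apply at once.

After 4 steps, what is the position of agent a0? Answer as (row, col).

(1, 4)

t=1: a0@(4,4):P a1@(4,3):P a2@(3,3):P a3@(2,0):P a4@(1,1):P a5@(3,4):R a7@(3,4):R a8@(3,0):R
t=2: a0@(3,4):P a1@(3,3):P a2@(3,4):P a3@(3,0):P a4@(2,1):P a5@(2,4):R a7@(2,4):R a8@(4,0):R
t=3: a0@(2,4):P a1@(2,3):P a2@(2,4):P a3@(4,0):P a4@(2,0):P a5@(1,4):R a7@(1,4):R a8@(0,0):R
t=4: a0@(1,4):P a1@(1,3):P a2@(1,4):P a3@(0,0):P a4@(1,0):P a5@(0,4):R a7@(0,4):R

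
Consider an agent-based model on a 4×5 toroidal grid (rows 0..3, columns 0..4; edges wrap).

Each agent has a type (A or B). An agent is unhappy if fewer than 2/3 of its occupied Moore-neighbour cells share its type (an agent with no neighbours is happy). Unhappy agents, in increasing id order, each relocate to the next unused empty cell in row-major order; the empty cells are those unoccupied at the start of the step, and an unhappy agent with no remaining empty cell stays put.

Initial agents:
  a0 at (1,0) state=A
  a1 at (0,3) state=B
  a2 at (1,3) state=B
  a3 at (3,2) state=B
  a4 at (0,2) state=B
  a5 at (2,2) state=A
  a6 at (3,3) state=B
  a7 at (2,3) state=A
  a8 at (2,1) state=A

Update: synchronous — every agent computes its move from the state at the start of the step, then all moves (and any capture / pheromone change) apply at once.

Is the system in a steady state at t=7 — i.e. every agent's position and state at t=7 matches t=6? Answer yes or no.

no

t=1: a0@(1,0):A a1@(0,3):B a2@(0,0):B a3@(0,1):B a4@(0,2):B a5@(0,4):A a6@(1,1):B a7@(1,2):A a8@(2,1):A
t=2: a0@(1,3):A a1@(1,4):B a2@(2,0):B a3@(2,2):B a4@(0,2):B a5@(2,3):A a6@(2,4):B a7@(3,0):A a8@(2,1):A
t=3: a0@(0,0):A a1@(0,1):B a2@(0,3):B a3@(0,4):B a4@(1,0):B a5@(1,1):A a6@(1,2):B a7@(3,1):A a8@(3,2):A
t=4: a0@(0,2):A a1@(1,3):B a2@(0,3):B a3@(0,4):B a4@(1,4):B a5@(2,0):A a6@(1,2):B a7@(3,1):A a8@(2,1):A
t=5: a0@(0,0):A a1@(1,3):B a2@(0,3):B a3@(0,4):B a4@(1,4):B a5@(2,0):A a6@(0,1):B a7@(3,1):A a8@(2,1):A
t=6: a0@(0,2):A a1@(1,3):B a2@(0,3):B a3@(0,4):B a4@(1,0):B a5@(2,0):A a6@(1,1):B a7@(3,1):A a8@(2,1):A
t=7: a0@(0,0):A a1@(1,3):B a2@(0,3):B a3@(0,4):B a4@(0,1):B a5@(1,2):A a6@(1,4):B a7@(3,1):A a8@(2,2):A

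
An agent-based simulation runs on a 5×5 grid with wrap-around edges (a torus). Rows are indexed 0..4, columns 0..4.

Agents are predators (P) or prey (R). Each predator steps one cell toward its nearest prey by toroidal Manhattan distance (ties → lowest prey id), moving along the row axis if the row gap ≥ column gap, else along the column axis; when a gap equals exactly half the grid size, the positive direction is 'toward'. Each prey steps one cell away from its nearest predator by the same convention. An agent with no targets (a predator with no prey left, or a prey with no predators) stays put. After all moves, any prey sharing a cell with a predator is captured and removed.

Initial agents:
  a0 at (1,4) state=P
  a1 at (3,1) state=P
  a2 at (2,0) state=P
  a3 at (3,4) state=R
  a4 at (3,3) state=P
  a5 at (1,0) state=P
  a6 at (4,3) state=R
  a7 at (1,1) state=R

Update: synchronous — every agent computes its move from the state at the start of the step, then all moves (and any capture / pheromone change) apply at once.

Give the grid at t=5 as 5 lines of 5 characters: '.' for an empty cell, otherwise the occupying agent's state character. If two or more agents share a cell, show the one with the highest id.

t=1: a0@(2,4):P a1@(3,0):P a2@(3,0):P a4@(3,4):P a5@(1,1):P a6@(0,3):R a7@(1,2):R
t=2: a0@(1,4):P a1@(4,0):P a2@(4,0):P a4@(4,4):P a5@(1,2):P a6@(4,3):R a7@(1,3):R
t=3: a0@(1,3):P a1@(4,4):P a2@(4,4):P a4@(4,3):P a5@(1,3):P a6@(4,2):R a7@(1,2):R
t=4: a0@(1,2):P a1@(4,3):P a2@(4,3):P a4@(4,2):P a5@(1,2):P a6@(4,1):R a7@(1,1):R
t=5: a0@(1,1):P a1@(4,2):P a2@(4,2):P a4@(4,1):P a5@(1,1):P a6@(4,0):R a7@(1,0):R

.....
RP...
.....
.....
RPP..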